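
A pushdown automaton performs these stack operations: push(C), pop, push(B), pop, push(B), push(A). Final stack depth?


Tracing stack operations:
  push(C) -> stack = [C], depth=1
  pop -> removed C, stack = [], depth=0
  push(B) -> stack = [B], depth=1
  pop -> removed B, stack = [], depth=0
  push(B) -> stack = [B], depth=1
  push(A) -> stack = [B,A], depth=2
Final depth = 2

2


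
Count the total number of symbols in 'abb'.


String: 'abb'
Counting characters:
  'a' appears 1 time(s)
  'b' appears 2 time(s)
Total length = 1 + 2 = 3

3


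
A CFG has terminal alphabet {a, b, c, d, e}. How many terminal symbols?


Terminal symbols: a, b, c, d, e
Counting each: a (#1), b (#2), c (#3), d (#4), e (#5)
Total = 5

5


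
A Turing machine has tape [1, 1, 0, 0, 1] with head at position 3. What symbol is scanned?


Tape: [1, 1, 0, 0, 1]
Positions: 0 1 2 3 4
Values:    1 1 0 0 1
Head at position 3
tape[3] = 0

0


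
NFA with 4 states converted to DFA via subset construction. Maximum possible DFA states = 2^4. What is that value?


NFA has 4 states
Subset construction: each DFA state = subset of NFA states
Maximum subsets = 2^4
2^4 = 16

16


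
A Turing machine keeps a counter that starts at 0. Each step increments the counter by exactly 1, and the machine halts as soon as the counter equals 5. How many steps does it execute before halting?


Counter starts at 0. Counting sequence:
  Step 1: counter = 1
  Step 2: counter = 2
  Step 3: counter = 3
  Step 4: counter = 4
  Step 5: counter = 5
Counter reached 5 -> halt
Total steps = 5

5


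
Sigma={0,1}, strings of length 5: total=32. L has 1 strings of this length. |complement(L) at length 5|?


Alphabet: {0,1}
String length: 5
Total strings of length 5 = 2^5 = 32
Strings in L = 1
Complement = total - |L|
= 32 - 1
= 31

31


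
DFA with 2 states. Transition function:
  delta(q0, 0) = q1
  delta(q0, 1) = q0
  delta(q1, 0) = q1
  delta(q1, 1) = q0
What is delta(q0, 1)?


Looking up transition function:
delta(q0, 1) in the table
Row: q0, Column: 1
Result: q0

q0


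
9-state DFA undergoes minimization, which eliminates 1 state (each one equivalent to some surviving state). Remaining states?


Original DFA: 9 states
Redundant states removed: 1
Minimized states = original - removed
= 9 - 1
= 8

8


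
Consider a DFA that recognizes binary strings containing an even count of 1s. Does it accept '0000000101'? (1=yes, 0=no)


DFA has 2 states: q_even (start, accept=yes) and q_odd
Processing string '0000000101' character by character:
  Position 0: read '0', 1-count=0 -> q_even (no change)
  Position 1: read '0', 1-count=0 -> q_even (no change)
  Position 2: read '0', 1-count=0 -> q_even (no change)
  Position 3: read '0', 1-count=0 -> q_even (no change)
  Position 4: read '0', 1-count=0 -> q_even (no change)
  Position 5: read '0', 1-count=0 -> q_even (no change)
  Position 6: read '0', 1-count=0 -> q_even (no change)
  Position 7: read '1', 1-count=1 -> q_odd
  Position 8: read '0', 1-count=1 -> q_odd (no change)
  Position 9: read '1', 1-count=2 -> q_even
Final state: q_even, total 1s = 2 (even); the DFA requires an even count -> accept

1


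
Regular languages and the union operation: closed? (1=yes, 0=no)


Regular languages are closed under all standard operations:
- Union: Yes (product construction)
- Intersection: Yes (product construction)
- Complement: Yes (swap accept/reject)
- Concatenation: Yes (NFA construction)
Operation: union -> Closed

1


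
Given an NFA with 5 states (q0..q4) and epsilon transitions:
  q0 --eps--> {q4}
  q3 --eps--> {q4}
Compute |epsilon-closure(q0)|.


Starting from q0
Initialize closure = {q0}
Follow epsilon from q0 -> add q4
Final closure: {q0, q4}
Size = 2

2


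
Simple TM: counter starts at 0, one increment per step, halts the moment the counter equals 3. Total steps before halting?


Counter starts at 0. Counting sequence:
  Step 1: counter = 1
  Step 2: counter = 2
  Step 3: counter = 3
Counter reached 3 -> halt
Total steps = 3

3


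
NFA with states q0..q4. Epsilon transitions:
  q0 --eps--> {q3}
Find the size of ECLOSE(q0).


Starting from q0
Initialize closure = {q0}
Follow epsilon from q0 -> add q3
Final closure: {q0, q3}
Size = 2

2


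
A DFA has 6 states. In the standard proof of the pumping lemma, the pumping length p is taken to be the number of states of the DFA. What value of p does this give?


Pumping lemma for regular languages (standard proof):
Take p = |Q|, the number of DFA states.
Any string of length >= |Q| passes through |Q|+1 states while reading its first |Q| symbols,
so by pigeonhole some state repeats, giving the loop that can be pumped.
Here |Q| = 6
Therefore the proof uses p = 6

6


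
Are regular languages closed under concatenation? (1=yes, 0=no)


Regular languages are closed under all standard operations:
- Union: Yes (product construction)
- Intersection: Yes (product construction)
- Complement: Yes (swap accept/reject)
- Concatenation: Yes (NFA construction)
Operation: concatenation -> Closed

1


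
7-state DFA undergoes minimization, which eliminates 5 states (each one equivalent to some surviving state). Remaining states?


Original DFA: 7 states
Redundant states removed: 5
Minimized states = original - removed
= 7 - 5
= 2

2


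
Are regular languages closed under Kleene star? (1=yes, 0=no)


Regular languages are closed under:
- Union (DFA product construction)
- Intersection (DFA product construction)
- Complement (swap accept/reject states)
- Concatenation (NFA construction)
- Kleene star (NFA construction)
Kleene star is in this list
Therefore: closed

1


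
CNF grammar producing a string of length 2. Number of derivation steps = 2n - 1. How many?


Chomsky Normal Form derivation:
String length n = 2
Each step either:
  - Splits a nonterminal into two (n-1 such steps)
  - Converts a nonterminal to terminal (n such steps)
Total = (n-1) + n = 2n - 1
= 2(2) - 1
= 4 - 1
= 3

3


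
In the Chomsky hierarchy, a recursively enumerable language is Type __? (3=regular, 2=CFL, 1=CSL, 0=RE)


Chomsky hierarchy levels:
  Type 3: Regular (DFA/NFA/regex)
  Type 2: Context-free (PDA)
  Type 1: Context-sensitive
  Type 0: Recursively enumerable (TM)
'recursively enumerable' corresponds to Type 0

0


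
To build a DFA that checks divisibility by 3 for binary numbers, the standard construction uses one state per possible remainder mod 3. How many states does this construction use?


Divisibility by 3 is tracked via the remainder mod 3: 0, 1, ..., 2
The construction assigns one state to each remainder
Number of remainders = 3

3


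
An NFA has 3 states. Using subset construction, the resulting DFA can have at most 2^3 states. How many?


NFA has 3 states
Subset construction: each DFA state = subset of NFA states
Maximum subsets = 2^3
2^3 = 8

8


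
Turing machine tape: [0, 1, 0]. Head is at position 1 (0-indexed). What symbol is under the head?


Tape: [0, 1, 0]
Positions: 0 1 2
Values:    0 1 0
Head at position 1
tape[1] = 1

1


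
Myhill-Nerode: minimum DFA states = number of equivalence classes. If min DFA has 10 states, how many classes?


Myhill-Nerode theorem:
Number of equivalence classes = number of states in minimal DFA
Minimal DFA states = 10
Therefore equivalence classes = 10

10


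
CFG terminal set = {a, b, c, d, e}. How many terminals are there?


Terminal symbols: a, b, c, d, e
Counting each: a (#1), b (#2), c (#3), d (#4), e (#5)
Total = 5

5


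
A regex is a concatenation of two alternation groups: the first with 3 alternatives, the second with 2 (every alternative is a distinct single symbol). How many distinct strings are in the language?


First group: 3 alternatives
Second group: 2 alternatives
Concatenation: each choice from group 1 pairs with each from group 2
Total = 3 x 2 = 6

6


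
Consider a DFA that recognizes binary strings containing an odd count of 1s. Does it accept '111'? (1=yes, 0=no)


DFA has 2 states: q_even (start, accept=no) and q_odd
Processing string '111' character by character:
  Position 0: read '1', 1-count=1 -> q_odd
  Position 1: read '1', 1-count=2 -> q_even
  Position 2: read '1', 1-count=3 -> q_odd
Final state: q_odd, total 1s = 3 (odd); the DFA requires an odd count -> accept

1


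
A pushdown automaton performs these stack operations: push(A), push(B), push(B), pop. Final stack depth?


Tracing stack operations:
  push(A) -> stack = [A], depth=1
  push(B) -> stack = [A,B], depth=2
  push(B) -> stack = [A,B,B], depth=3
  pop -> removed B, stack = [A,B], depth=2
Final depth = 2

2


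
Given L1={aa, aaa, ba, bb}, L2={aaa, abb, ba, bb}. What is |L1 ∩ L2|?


L1 = {aa, aaa, ba, bb}
L2 = {aaa, abb, ba, bb}
Checking each string in L1 against L2:
  'aa': in L2? No
  'aaa': in L2? Yes
  'ba': in L2? Yes
  'bb': in L2? Yes
Intersection = {aaa, ba, bb}
|L1 ∩ L2| = 3

3


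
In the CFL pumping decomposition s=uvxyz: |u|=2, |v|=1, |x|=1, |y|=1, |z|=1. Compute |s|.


|s| = |u| + |v| + |x| + |y| + |z|
= 2 + 1 + 1 + 1 + 1
= 3 + 1 + 2
= 4 + 2
= 6

6


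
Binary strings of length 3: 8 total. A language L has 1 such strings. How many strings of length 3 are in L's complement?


Alphabet: {0,1}
String length: 3
Total strings of length 3 = 2^3 = 8
Strings in L = 1
Complement = total - |L|
= 8 - 1
= 7

7


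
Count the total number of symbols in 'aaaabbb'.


String: 'aaaabbb'
Counting characters:
  'a' appears 4 time(s)
  'b' appears 3 time(s)
Total length = 4 + 3 = 7

7


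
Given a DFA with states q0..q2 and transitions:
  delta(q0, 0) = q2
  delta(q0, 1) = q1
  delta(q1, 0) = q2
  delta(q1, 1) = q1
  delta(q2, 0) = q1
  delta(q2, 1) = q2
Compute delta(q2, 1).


Looking up transition function:
delta(q2, 1) in the table
Row: q2, Column: 1
Result: q2

q2


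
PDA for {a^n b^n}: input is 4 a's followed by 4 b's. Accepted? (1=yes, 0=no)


Language requires equal numbers of a's and b's
PDA pushes for each 'a', pops for each 'b'
Number of a's = 4
Number of b's = 4
4 == 4 -> Accept

1


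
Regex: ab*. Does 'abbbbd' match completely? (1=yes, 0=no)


Pattern: ab*
String: 'abbbbd'
Pattern requires: exactly one 'a' followed by zero or more 'b's
First char is 'a' -> OK
Rest 'bbbbd': all b's? No
Result: 0

0


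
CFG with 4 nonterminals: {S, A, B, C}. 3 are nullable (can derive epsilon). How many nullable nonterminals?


Nonterminals: {S, A, B, C}
A nonterminal is nullable if it can derive epsilon
Counting nullable nonterminals: 3
Total nullable = 3

3


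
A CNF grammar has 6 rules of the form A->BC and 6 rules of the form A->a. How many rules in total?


CNF allows two rule forms:
  A -> BC (binary): 6 rules
  A -> a (terminal): 6 rules
Total = 6 + 6 = 12

12


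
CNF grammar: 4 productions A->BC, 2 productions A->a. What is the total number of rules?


CNF allows two rule forms:
  A -> BC (binary): 4 rules
  A -> a (terminal): 2 rules
Total = 4 + 2 = 6

6


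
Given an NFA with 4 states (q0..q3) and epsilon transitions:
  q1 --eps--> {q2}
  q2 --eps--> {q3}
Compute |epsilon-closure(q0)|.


Starting from q0
Initialize closure = {q0}
q0 has no outgoing epsilon transitions -> nothing to add
Final closure: {q0}
Size = 1

1


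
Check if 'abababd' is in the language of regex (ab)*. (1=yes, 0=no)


Pattern: (ab)*
String: 'abababd'
Pattern requires: zero or more repetitions of 'ab'
Length 7 is odd -> cannot be (ab)* -> no match
Result: 0

0


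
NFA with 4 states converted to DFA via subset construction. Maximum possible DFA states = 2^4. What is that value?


NFA has 4 states
Subset construction: each DFA state = subset of NFA states
Maximum subsets = 2^4
2^4 = 16

16


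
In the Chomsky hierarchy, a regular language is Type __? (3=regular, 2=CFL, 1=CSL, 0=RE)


Chomsky hierarchy levels:
  Type 3: Regular (DFA/NFA/regex)
  Type 2: Context-free (PDA)
  Type 1: Context-sensitive
  Type 0: Recursively enumerable (TM)
'regular' corresponds to Type 3

3


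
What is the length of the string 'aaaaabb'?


String: 'aaaaabb'
Counting characters:
  'a' appears 5 time(s)
  'b' appears 2 time(s)
Total length = 5 + 2 = 7

7


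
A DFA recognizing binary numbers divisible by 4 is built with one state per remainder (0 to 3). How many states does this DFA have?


Divisibility by 4 is tracked via the remainder mod 4: 0, 1, ..., 3
The construction assigns one state to each remainder
Number of remainders = 4

4


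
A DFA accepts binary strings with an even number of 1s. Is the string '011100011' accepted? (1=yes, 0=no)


DFA has 2 states: q_even (start, accept=yes) and q_odd
Processing string '011100011' character by character:
  Position 0: read '0', 1-count=0 -> q_even (no change)
  Position 1: read '1', 1-count=1 -> q_odd
  Position 2: read '1', 1-count=2 -> q_even
  Position 3: read '1', 1-count=3 -> q_odd
  Position 4: read '0', 1-count=3 -> q_odd (no change)
  Position 5: read '0', 1-count=3 -> q_odd (no change)
  Position 6: read '0', 1-count=3 -> q_odd (no change)
  Position 7: read '1', 1-count=4 -> q_even
  Position 8: read '1', 1-count=5 -> q_odd
Final state: q_odd, total 1s = 5 (odd); the DFA requires an even count -> reject

0


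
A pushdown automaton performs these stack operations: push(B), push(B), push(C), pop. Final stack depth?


Tracing stack operations:
  push(B) -> stack = [B], depth=1
  push(B) -> stack = [B,B], depth=2
  push(C) -> stack = [B,B,C], depth=3
  pop -> removed C, stack = [B,B], depth=2
Final depth = 2

2


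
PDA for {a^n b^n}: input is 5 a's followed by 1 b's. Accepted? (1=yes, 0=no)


Language requires equal numbers of a's and b's
PDA pushes for each 'a', pops for each 'b'
Number of a's = 5
Number of b's = 1
5 != 1 -> Reject

0


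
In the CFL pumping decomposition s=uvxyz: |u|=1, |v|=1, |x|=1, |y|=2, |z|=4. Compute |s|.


|s| = |u| + |v| + |x| + |y| + |z|
= 1 + 1 + 1 + 2 + 4
= 2 + 1 + 6
= 3 + 6
= 9

9


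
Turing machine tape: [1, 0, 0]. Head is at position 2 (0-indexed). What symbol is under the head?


Tape: [1, 0, 0]
Positions: 0 1 2
Values:    1 0 0
Head at position 2
tape[2] = 0

0


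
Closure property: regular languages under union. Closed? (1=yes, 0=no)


Regular languages are closed under:
- Union (DFA product construction)
- Intersection (DFA product construction)
- Complement (swap accept/reject states)
- Concatenation (NFA construction)
- Kleene star (NFA construction)
union is in this list
Therefore: closed

1


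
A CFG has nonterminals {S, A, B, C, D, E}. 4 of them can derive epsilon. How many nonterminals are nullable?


Nonterminals: {S, A, B, C, D, E}
A nonterminal is nullable if it can derive epsilon
Counting nullable nonterminals: 4
Total nullable = 4

4


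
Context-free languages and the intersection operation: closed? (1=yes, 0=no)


CFL closure properties:
  Closed under: union, concatenation, Kleene star
  NOT closed under: intersection, complement
Operation 'intersection' is in not-closed list -> No (not closed)

0


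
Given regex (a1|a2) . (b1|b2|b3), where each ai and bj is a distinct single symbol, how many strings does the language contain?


First group: 2 alternatives
Second group: 3 alternatives
Concatenation: each choice from group 1 pairs with each from group 2
Total = 2 x 3 = 6

6


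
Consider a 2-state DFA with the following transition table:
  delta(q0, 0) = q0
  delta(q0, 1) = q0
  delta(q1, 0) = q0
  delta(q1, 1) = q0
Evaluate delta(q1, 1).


Looking up transition function:
delta(q1, 1) in the table
Row: q1, Column: 1
Result: q0

q0


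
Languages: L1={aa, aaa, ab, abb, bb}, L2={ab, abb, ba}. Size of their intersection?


L1 = {aa, aaa, ab, abb, bb}
L2 = {ab, abb, ba}
Checking each string in L1 against L2:
  'aa': in L2? No
  'aaa': in L2? No
  'ab': in L2? Yes
  'abb': in L2? Yes
  'bb': in L2? No
Intersection = {ab, abb}
|L1 ∩ L2| = 2

2


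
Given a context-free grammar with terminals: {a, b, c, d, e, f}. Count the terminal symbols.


Terminal symbols: a, b, c, d, e, f
Counting each: a (#1), b (#2), c (#3), d (#4), e (#5), f (#6)
Total = 6

6


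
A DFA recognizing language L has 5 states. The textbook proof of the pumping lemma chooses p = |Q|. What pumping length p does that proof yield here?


Pumping lemma for regular languages (standard proof):
Take p = |Q|, the number of DFA states.
Any string of length >= |Q| passes through |Q|+1 states while reading its first |Q| symbols,
so by pigeonhole some state repeats, giving the loop that can be pumped.
Here |Q| = 5
Therefore the proof uses p = 5

5


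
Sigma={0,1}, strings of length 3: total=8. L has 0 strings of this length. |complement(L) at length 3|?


Alphabet: {0,1}
String length: 3
Total strings of length 3 = 2^3 = 8
Strings in L = 0
Complement = total - |L|
= 8 - 0
= 8

8


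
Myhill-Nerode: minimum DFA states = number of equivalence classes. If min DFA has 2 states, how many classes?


Myhill-Nerode theorem:
Number of equivalence classes = number of states in minimal DFA
Minimal DFA states = 2
Therefore equivalence classes = 2

2


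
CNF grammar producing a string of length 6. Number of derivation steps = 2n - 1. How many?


Chomsky Normal Form derivation:
String length n = 6
Each step either:
  - Splits a nonterminal into two (n-1 such steps)
  - Converts a nonterminal to terminal (n such steps)
Total = (n-1) + n = 2n - 1
= 2(6) - 1
= 12 - 1
= 11

11


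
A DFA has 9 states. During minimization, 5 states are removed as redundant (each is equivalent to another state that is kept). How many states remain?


Original DFA: 9 states
Redundant states removed: 5
Minimized states = original - removed
= 9 - 5
= 4

4


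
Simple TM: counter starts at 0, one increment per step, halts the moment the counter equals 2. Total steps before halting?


Counter starts at 0. Counting sequence:
  Step 1: counter = 1
  Step 2: counter = 2
Counter reached 2 -> halt
Total steps = 2

2


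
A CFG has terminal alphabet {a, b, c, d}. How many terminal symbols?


Terminal symbols: a, b, c, d
Counting each: a (#1), b (#2), c (#3), d (#4)
Total = 4

4


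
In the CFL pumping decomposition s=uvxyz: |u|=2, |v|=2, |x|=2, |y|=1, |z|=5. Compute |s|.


|s| = |u| + |v| + |x| + |y| + |z|
= 2 + 2 + 2 + 1 + 5
= 4 + 2 + 6
= 6 + 6
= 12

12


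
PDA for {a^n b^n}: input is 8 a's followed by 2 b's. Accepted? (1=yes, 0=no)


Language requires equal numbers of a's and b's
PDA pushes for each 'a', pops for each 'b'
Number of a's = 8
Number of b's = 2
8 != 2 -> Reject

0


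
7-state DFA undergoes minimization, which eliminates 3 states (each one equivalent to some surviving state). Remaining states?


Original DFA: 7 states
Redundant states removed: 3
Minimized states = original - removed
= 7 - 3
= 4

4


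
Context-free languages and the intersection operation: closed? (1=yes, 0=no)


CFL closure properties:
  Closed under: union, concatenation, Kleene star
  NOT closed under: intersection, complement
Operation 'intersection' is in not-closed list -> No (not closed)

0


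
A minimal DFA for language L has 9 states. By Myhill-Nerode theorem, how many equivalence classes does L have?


Myhill-Nerode theorem:
Number of equivalence classes = number of states in minimal DFA
Minimal DFA states = 9
Therefore equivalence classes = 9

9


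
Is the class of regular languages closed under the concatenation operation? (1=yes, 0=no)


Regular languages are closed under:
- Union (DFA product construction)
- Intersection (DFA product construction)
- Complement (swap accept/reject states)
- Concatenation (NFA construction)
- Kleene star (NFA construction)
concatenation is in this list
Therefore: closed

1


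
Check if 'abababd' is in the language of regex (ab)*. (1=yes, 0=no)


Pattern: (ab)*
String: 'abababd'
Pattern requires: zero or more repetitions of 'ab'
Length 7 is odd -> cannot be (ab)* -> no match
Result: 0

0


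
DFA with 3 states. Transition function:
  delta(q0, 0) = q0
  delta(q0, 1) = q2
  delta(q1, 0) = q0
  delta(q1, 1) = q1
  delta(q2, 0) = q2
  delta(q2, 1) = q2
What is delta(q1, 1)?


Looking up transition function:
delta(q1, 1) in the table
Row: q1, Column: 1
Result: q1

q1


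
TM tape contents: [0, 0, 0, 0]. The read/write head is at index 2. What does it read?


Tape: [0, 0, 0, 0]
Positions: 0 1 2 3
Values:    0 0 0 0
Head at position 2
tape[2] = 0

0


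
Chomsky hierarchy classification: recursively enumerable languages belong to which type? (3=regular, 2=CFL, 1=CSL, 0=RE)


Chomsky hierarchy levels:
  Type 3: Regular (DFA/NFA/regex)
  Type 2: Context-free (PDA)
  Type 1: Context-sensitive
  Type 0: Recursively enumerable (TM)
'recursively enumerable' corresponds to Type 0

0


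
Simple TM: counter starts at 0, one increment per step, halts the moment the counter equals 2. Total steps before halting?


Counter starts at 0. Counting sequence:
  Step 1: counter = 1
  Step 2: counter = 2
Counter reached 2 -> halt
Total steps = 2

2


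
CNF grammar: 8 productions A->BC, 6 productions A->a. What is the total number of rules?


CNF allows two rule forms:
  A -> BC (binary): 8 rules
  A -> a (terminal): 6 rules
Total = 8 + 6 = 14

14


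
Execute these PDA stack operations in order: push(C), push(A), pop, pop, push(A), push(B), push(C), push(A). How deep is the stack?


Tracing stack operations:
  push(C) -> stack = [C], depth=1
  push(A) -> stack = [C,A], depth=2
  pop -> removed A, stack = [C], depth=1
  pop -> removed C, stack = [], depth=0
  push(A) -> stack = [A], depth=1
  push(B) -> stack = [A,B], depth=2
  push(C) -> stack = [A,B,C], depth=3
  push(A) -> stack = [A,B,C,A], depth=4
Final depth = 4

4


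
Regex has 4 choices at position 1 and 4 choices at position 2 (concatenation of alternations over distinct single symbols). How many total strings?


First group: 4 alternatives
Second group: 4 alternatives
Concatenation: each choice from group 1 pairs with each from group 2
Total = 4 x 4 = 16

16


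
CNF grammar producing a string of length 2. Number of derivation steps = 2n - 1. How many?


Chomsky Normal Form derivation:
String length n = 2
Each step either:
  - Splits a nonterminal into two (n-1 such steps)
  - Converts a nonterminal to terminal (n such steps)
Total = (n-1) + n = 2n - 1
= 2(2) - 1
= 4 - 1
= 3

3


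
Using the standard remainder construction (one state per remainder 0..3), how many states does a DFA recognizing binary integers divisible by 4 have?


Divisibility by 4 is tracked via the remainder mod 4: 0, 1, ..., 3
The construction assigns one state to each remainder
Number of remainders = 4

4


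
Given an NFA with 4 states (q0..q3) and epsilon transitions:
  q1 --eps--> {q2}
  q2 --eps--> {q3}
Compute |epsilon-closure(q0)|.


Starting from q0
Initialize closure = {q0}
q0 has no outgoing epsilon transitions -> nothing to add
Final closure: {q0}
Size = 1

1


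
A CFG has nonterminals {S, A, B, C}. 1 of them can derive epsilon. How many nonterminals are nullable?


Nonterminals: {S, A, B, C}
A nonterminal is nullable if it can derive epsilon
Counting nullable nonterminals: 1
Total nullable = 1

1


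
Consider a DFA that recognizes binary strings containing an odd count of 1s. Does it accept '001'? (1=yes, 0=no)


DFA has 2 states: q_even (start, accept=no) and q_odd
Processing string '001' character by character:
  Position 0: read '0', 1-count=0 -> q_even (no change)
  Position 1: read '0', 1-count=0 -> q_even (no change)
  Position 2: read '1', 1-count=1 -> q_odd
Final state: q_odd, total 1s = 1 (odd); the DFA requires an odd count -> accept

1


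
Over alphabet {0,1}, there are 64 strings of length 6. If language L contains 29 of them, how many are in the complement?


Alphabet: {0,1}
String length: 6
Total strings of length 6 = 2^6 = 64
Strings in L = 29
Complement = total - |L|
= 64 - 29
= 35

35


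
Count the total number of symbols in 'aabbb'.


String: 'aabbb'
Counting characters:
  'a' appears 2 time(s)
  'b' appears 3 time(s)
Total length = 2 + 3 = 5

5


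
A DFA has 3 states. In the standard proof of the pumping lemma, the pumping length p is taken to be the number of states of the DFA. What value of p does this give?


Pumping lemma for regular languages (standard proof):
Take p = |Q|, the number of DFA states.
Any string of length >= |Q| passes through |Q|+1 states while reading its first |Q| symbols,
so by pigeonhole some state repeats, giving the loop that can be pumped.
Here |Q| = 3
Therefore the proof uses p = 3

3


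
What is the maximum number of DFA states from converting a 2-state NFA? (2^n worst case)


NFA has 2 states
Subset construction: each DFA state = subset of NFA states
Maximum subsets = 2^2
2^2 = 4

4


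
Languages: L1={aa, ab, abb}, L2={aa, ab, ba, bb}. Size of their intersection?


L1 = {aa, ab, abb}
L2 = {aa, ab, ba, bb}
Checking each string in L1 against L2:
  'aa': in L2? Yes
  'ab': in L2? Yes
  'abb': in L2? No
Intersection = {aa, ab}
|L1 ∩ L2| = 2

2


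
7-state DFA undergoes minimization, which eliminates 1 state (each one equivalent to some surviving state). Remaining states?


Original DFA: 7 states
Redundant states removed: 1
Minimized states = original - removed
= 7 - 1
= 6

6


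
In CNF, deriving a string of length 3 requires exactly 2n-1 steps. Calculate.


Chomsky Normal Form derivation:
String length n = 3
Each step either:
  - Splits a nonterminal into two (n-1 such steps)
  - Converts a nonterminal to terminal (n such steps)
Total = (n-1) + n = 2n - 1
= 2(3) - 1
= 6 - 1
= 5

5


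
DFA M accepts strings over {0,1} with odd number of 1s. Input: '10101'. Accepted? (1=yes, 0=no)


DFA has 2 states: q_even (start, accept=no) and q_odd
Processing string '10101' character by character:
  Position 0: read '1', 1-count=1 -> q_odd
  Position 1: read '0', 1-count=1 -> q_odd (no change)
  Position 2: read '1', 1-count=2 -> q_even
  Position 3: read '0', 1-count=2 -> q_even (no change)
  Position 4: read '1', 1-count=3 -> q_odd
Final state: q_odd, total 1s = 3 (odd); the DFA requires an odd count -> accept

1


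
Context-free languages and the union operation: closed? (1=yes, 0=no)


CFL closure properties:
  Closed under: union, concatenation, Kleene star
  NOT closed under: intersection, complement
Operation 'union' is in closed list -> Yes (closed)

1


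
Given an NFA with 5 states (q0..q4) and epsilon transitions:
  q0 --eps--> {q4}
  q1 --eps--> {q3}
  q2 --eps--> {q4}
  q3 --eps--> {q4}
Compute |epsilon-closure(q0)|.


Starting from q0
Initialize closure = {q0}
Follow epsilon from q0 -> add q4
Final closure: {q0, q4}
Size = 2

2


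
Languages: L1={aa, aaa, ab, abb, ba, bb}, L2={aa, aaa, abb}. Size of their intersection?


L1 = {aa, aaa, ab, abb, ba, bb}
L2 = {aa, aaa, abb}
Checking each string in L1 against L2:
  'aa': in L2? Yes
  'aaa': in L2? Yes
  'ab': in L2? No
  'abb': in L2? Yes
  'ba': in L2? No
  'bb': in L2? No
Intersection = {aa, aaa, abb}
|L1 ∩ L2| = 3

3


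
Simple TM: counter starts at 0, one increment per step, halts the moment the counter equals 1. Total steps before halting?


Counter starts at 0. Counting sequence:
  Step 1: counter = 1
Counter reached 1 -> halt
Total steps = 1

1


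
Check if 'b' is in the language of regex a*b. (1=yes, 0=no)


Pattern: a*b
String: 'b'
Pattern requires: zero or more 'a's followed by exactly one 'b'
Found 0 leading 'a's
Remaining: 'b'
Remaining is exactly 'b' -> match
Result: 1

1


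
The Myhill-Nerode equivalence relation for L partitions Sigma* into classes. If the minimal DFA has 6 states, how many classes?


Myhill-Nerode theorem:
Number of equivalence classes = number of states in minimal DFA
Minimal DFA states = 6
Therefore equivalence classes = 6

6


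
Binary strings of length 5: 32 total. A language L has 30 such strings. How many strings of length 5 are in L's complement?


Alphabet: {0,1}
String length: 5
Total strings of length 5 = 2^5 = 32
Strings in L = 30
Complement = total - |L|
= 32 - 30
= 2

2


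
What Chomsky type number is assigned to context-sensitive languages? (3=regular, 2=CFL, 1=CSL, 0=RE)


Chomsky hierarchy levels:
  Type 3: Regular (DFA/NFA/regex)
  Type 2: Context-free (PDA)
  Type 1: Context-sensitive
  Type 0: Recursively enumerable (TM)
'context-sensitive' corresponds to Type 1

1


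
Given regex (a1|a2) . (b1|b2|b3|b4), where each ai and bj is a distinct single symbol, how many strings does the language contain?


First group: 2 alternatives
Second group: 4 alternatives
Concatenation: each choice from group 1 pairs with each from group 2
Total = 2 x 4 = 8

8


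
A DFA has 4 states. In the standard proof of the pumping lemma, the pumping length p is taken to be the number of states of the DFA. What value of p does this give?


Pumping lemma for regular languages (standard proof):
Take p = |Q|, the number of DFA states.
Any string of length >= |Q| passes through |Q|+1 states while reading its first |Q| symbols,
so by pigeonhole some state repeats, giving the loop that can be pumped.
Here |Q| = 4
Therefore the proof uses p = 4

4


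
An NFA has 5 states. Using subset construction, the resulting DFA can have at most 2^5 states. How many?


NFA has 5 states
Subset construction: each DFA state = subset of NFA states
Maximum subsets = 2^5
2^5 = 32

32


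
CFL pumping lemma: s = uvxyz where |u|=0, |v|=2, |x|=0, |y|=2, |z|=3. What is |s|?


|s| = |u| + |v| + |x| + |y| + |z|
= 0 + 2 + 0 + 2 + 3
= 2 + 0 + 5
= 2 + 5
= 7

7


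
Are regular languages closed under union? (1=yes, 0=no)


Regular languages are closed under:
- Union (DFA product construction)
- Intersection (DFA product construction)
- Complement (swap accept/reject states)
- Concatenation (NFA construction)
- Kleene star (NFA construction)
union is in this list
Therefore: closed

1


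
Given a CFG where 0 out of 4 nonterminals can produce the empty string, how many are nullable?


Nonterminals: {S, A, B, C}
A nonterminal is nullable if it can derive epsilon
Counting nullable nonterminals: 0
Total nullable = 0

0


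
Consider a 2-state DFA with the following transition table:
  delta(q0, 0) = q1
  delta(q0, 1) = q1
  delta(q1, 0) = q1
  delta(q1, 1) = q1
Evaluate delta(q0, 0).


Looking up transition function:
delta(q0, 0) in the table
Row: q0, Column: 0
Result: q1

q1


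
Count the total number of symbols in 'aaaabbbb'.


String: 'aaaabbbb'
Counting characters:
  'a' appears 4 time(s)
  'b' appears 4 time(s)
Total length = 4 + 4 = 8

8


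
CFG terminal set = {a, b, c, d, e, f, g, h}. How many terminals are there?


Terminal symbols: a, b, c, d, e, f, g, h
Counting each: a (#1), b (#2), c (#3), d (#4), e (#5), f (#6), g (#7), h (#8)
Total = 8

8


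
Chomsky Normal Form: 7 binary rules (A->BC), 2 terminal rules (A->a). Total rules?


CNF allows two rule forms:
  A -> BC (binary): 7 rules
  A -> a (terminal): 2 rules
Total = 7 + 2 = 9

9


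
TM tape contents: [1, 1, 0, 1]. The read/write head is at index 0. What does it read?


Tape: [1, 1, 0, 1]
Positions: 0 1 2 3
Values:    1 1 0 1
Head at position 0
tape[0] = 1

1


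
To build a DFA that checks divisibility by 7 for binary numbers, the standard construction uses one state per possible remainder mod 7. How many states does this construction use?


Divisibility by 7 is tracked via the remainder mod 7: 0, 1, ..., 6
The construction assigns one state to each remainder
Number of remainders = 7

7


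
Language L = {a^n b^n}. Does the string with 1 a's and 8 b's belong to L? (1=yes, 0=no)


Language requires equal numbers of a's and b's
PDA pushes for each 'a', pops for each 'b'
Number of a's = 1
Number of b's = 8
1 != 8 -> Reject

0


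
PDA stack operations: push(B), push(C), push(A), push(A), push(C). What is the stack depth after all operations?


Tracing stack operations:
  push(B) -> stack = [B], depth=1
  push(C) -> stack = [B,C], depth=2
  push(A) -> stack = [B,C,A], depth=3
  push(A) -> stack = [B,C,A,A], depth=4
  push(C) -> stack = [B,C,A,A,C], depth=5
Final depth = 5

5


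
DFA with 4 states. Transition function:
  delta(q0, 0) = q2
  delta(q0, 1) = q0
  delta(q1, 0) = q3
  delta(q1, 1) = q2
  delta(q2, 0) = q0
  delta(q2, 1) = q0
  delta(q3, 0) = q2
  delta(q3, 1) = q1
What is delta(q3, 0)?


Looking up transition function:
delta(q3, 0) in the table
Row: q3, Column: 0
Result: q2

q2


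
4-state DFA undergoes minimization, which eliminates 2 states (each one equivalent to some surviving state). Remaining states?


Original DFA: 4 states
Redundant states removed: 2
Minimized states = original - removed
= 4 - 2
= 2

2


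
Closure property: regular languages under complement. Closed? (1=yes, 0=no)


Regular languages are closed under:
- Union (DFA product construction)
- Intersection (DFA product construction)
- Complement (swap accept/reject states)
- Concatenation (NFA construction)
- Kleene star (NFA construction)
complement is in this list
Therefore: closed

1


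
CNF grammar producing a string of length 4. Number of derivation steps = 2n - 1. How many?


Chomsky Normal Form derivation:
String length n = 4
Each step either:
  - Splits a nonterminal into two (n-1 such steps)
  - Converts a nonterminal to terminal (n such steps)
Total = (n-1) + n = 2n - 1
= 2(4) - 1
= 8 - 1
= 7

7


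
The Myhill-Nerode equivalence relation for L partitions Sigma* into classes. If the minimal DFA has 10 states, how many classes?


Myhill-Nerode theorem:
Number of equivalence classes = number of states in minimal DFA
Minimal DFA states = 10
Therefore equivalence classes = 10

10


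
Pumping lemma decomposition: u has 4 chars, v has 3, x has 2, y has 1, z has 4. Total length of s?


|s| = |u| + |v| + |x| + |y| + |z|
= 4 + 3 + 2 + 1 + 4
= 7 + 2 + 5
= 9 + 5
= 14

14


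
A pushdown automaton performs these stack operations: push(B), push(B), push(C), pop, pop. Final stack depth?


Tracing stack operations:
  push(B) -> stack = [B], depth=1
  push(B) -> stack = [B,B], depth=2
  push(C) -> stack = [B,B,C], depth=3
  pop -> removed C, stack = [B,B], depth=2
  pop -> removed B, stack = [B], depth=1
Final depth = 1

1


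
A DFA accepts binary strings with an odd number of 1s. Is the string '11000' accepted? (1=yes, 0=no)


DFA has 2 states: q_even (start, accept=no) and q_odd
Processing string '11000' character by character:
  Position 0: read '1', 1-count=1 -> q_odd
  Position 1: read '1', 1-count=2 -> q_even
  Position 2: read '0', 1-count=2 -> q_even (no change)
  Position 3: read '0', 1-count=2 -> q_even (no change)
  Position 4: read '0', 1-count=2 -> q_even (no change)
Final state: q_even, total 1s = 2 (even); the DFA requires an odd count -> reject

0


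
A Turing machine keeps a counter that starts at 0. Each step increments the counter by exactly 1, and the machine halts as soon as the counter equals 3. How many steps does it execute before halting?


Counter starts at 0. Counting sequence:
  Step 1: counter = 1
  Step 2: counter = 2
  Step 3: counter = 3
Counter reached 3 -> halt
Total steps = 3

3


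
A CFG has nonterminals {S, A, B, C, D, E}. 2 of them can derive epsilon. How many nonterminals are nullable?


Nonterminals: {S, A, B, C, D, E}
A nonterminal is nullable if it can derive epsilon
Counting nullable nonterminals: 2
Total nullable = 2

2


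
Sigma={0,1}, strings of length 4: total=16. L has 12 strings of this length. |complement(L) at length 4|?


Alphabet: {0,1}
String length: 4
Total strings of length 4 = 2^4 = 16
Strings in L = 12
Complement = total - |L|
= 16 - 12
= 4

4


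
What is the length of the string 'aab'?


String: 'aab'
Counting characters:
  'a' appears 2 time(s)
  'b' appears 1 time(s)
Total length = 2 + 1 = 3

3


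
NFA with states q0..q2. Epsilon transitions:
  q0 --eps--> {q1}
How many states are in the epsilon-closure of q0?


Starting from q0
Initialize closure = {q0}
Follow epsilon from q0 -> add q1
Final closure: {q0, q1}
Size = 2

2


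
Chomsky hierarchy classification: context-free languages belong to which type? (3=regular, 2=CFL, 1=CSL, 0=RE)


Chomsky hierarchy levels:
  Type 3: Regular (DFA/NFA/regex)
  Type 2: Context-free (PDA)
  Type 1: Context-sensitive
  Type 0: Recursively enumerable (TM)
'context-free' corresponds to Type 2

2


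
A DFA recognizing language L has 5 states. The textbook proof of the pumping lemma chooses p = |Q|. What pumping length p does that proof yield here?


Pumping lemma for regular languages (standard proof):
Take p = |Q|, the number of DFA states.
Any string of length >= |Q| passes through |Q|+1 states while reading its first |Q| symbols,
so by pigeonhole some state repeats, giving the loop that can be pumped.
Here |Q| = 5
Therefore the proof uses p = 5

5


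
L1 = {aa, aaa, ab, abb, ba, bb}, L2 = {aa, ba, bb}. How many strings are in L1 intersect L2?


L1 = {aa, aaa, ab, abb, ba, bb}
L2 = {aa, ba, bb}
Checking each string in L1 against L2:
  'aa': in L2? Yes
  'aaa': in L2? No
  'ab': in L2? No
  'abb': in L2? No
  'ba': in L2? Yes
  'bb': in L2? Yes
Intersection = {aa, ba, bb}
|L1 ∩ L2| = 3

3


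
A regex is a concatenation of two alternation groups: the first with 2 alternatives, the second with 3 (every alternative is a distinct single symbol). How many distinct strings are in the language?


First group: 2 alternatives
Second group: 3 alternatives
Concatenation: each choice from group 1 pairs with each from group 2
Total = 2 x 3 = 6

6


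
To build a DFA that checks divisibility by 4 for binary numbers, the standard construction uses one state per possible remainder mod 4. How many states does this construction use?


Divisibility by 4 is tracked via the remainder mod 4: 0, 1, ..., 3
The construction assigns one state to each remainder
Number of remainders = 4

4


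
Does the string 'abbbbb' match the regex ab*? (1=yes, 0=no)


Pattern: ab*
String: 'abbbbb'
Pattern requires: exactly one 'a' followed by zero or more 'b's
First char is 'a' -> OK
Rest 'bbbbb': all b's? Yes
Result: 1

1


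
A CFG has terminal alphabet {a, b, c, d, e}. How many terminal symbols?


Terminal symbols: a, b, c, d, e
Counting each: a (#1), b (#2), c (#3), d (#4), e (#5)
Total = 5

5


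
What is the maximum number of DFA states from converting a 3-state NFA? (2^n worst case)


NFA has 3 states
Subset construction: each DFA state = subset of NFA states
Maximum subsets = 2^3
2^3 = 8

8


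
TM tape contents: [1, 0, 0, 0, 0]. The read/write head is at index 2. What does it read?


Tape: [1, 0, 0, 0, 0]
Positions: 0 1 2 3 4
Values:    1 0 0 0 0
Head at position 2
tape[2] = 0

0


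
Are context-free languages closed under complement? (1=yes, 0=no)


CFL closure properties:
  Closed under: union, concatenation, Kleene star
  NOT closed under: intersection, complement
Operation 'complement' is in not-closed list -> No (not closed)

0


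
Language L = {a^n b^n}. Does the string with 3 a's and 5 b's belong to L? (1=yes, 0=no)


Language requires equal numbers of a's and b's
PDA pushes for each 'a', pops for each 'b'
Number of a's = 3
Number of b's = 5
3 != 5 -> Reject

0


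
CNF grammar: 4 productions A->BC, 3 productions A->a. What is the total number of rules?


CNF allows two rule forms:
  A -> BC (binary): 4 rules
  A -> a (terminal): 3 rules
Total = 4 + 3 = 7

7


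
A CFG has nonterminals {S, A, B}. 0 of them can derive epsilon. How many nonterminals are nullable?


Nonterminals: {S, A, B}
A nonterminal is nullable if it can derive epsilon
Counting nullable nonterminals: 0
Total nullable = 0

0


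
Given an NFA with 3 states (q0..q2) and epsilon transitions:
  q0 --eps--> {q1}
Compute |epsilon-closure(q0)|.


Starting from q0
Initialize closure = {q0}
Follow epsilon from q0 -> add q1
Final closure: {q0, q1}
Size = 2

2
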